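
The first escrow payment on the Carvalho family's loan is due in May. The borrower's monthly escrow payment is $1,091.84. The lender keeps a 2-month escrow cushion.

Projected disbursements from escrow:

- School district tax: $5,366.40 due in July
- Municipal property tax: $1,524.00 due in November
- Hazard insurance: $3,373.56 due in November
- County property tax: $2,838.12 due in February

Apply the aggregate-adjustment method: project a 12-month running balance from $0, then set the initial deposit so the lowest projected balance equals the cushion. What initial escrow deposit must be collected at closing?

$4,804.76

Cushion = 2 × $1,091.84 = $2,183.68
Trial balance (start $0, +$1,091.84 each month, − disbursements):
  May: +$1,091.84 → $1,091.84
  Jun: +$1,091.84 → $2,183.68
  Jul: +$1,091.84 − $5,366.40 → -$2,090.88
  Aug: +$1,091.84 → -$999.04
  Sep: +$1,091.84 → $92.80
  Oct: +$1,091.84 → $1,184.64
  Nov: +$1,091.84 − $4,897.56 → -$2,621.08
  Dec: +$1,091.84 → -$1,529.24
  Jan: +$1,091.84 → -$437.40
  Feb: +$1,091.84 − $2,838.12 → -$2,183.68
  Mar: +$1,091.84 → -$1,091.84
  Apr: +$1,091.84 → $0.00
Lowest trial balance = -$2,621.08 (Nov)
Initial deposit = cushion − low point = $2,183.68 − (-$2,621.08) = $4,804.76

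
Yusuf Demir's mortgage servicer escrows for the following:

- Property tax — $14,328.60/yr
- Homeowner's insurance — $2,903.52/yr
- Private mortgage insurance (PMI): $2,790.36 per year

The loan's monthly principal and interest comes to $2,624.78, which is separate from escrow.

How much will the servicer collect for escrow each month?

$1,668.54

Property tax — $14,328.60
Homeowner's insurance — $2,903.52
Private mortgage insurance (PMI) — $2,790.36
Yearly total = $20,022.48
Monthly escrow = $20,022.48 / 12 = $1,668.54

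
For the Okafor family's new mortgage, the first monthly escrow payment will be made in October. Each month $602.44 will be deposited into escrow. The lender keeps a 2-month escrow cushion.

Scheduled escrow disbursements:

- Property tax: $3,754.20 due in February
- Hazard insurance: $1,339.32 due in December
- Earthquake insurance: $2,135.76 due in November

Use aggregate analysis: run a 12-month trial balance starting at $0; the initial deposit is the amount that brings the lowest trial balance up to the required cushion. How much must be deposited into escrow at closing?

$5,421.96

Cushion = 2 × $602.44 = $1,204.88
Trial balance (start $0, +$602.44 each month, − disbursements):
  Oct: +$602.44 → $602.44
  Nov: +$602.44 − $2,135.76 → -$930.88
  Dec: +$602.44 − $1,339.32 → -$1,667.76
  Jan: +$602.44 → -$1,065.32
  Feb: +$602.44 − $3,754.20 → -$4,217.08
  Mar: +$602.44 → -$3,614.64
  Apr: +$602.44 → -$3,012.20
  May: +$602.44 → -$2,409.76
  Jun: +$602.44 → -$1,807.32
  Jul: +$602.44 → -$1,204.88
  Aug: +$602.44 → -$602.44
  Sep: +$602.44 → $0.00
Lowest trial balance = -$4,217.08 (Feb)
Initial deposit = cushion − low point = $1,204.88 − (-$4,217.08) = $5,421.96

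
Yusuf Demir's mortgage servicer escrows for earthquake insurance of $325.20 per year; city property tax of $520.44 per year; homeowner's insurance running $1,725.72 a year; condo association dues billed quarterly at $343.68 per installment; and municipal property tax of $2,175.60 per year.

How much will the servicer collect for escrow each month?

Earthquake insurance: $325.20
City property tax: $520.44
Homeowner's insurance: $1,725.72
Condo association dues: $343.68 × 4 = $1,374.72
Municipal property tax: $2,175.60
Yearly total = $6,121.68
Monthly = $6,121.68 / 12 = $510.14

$510.14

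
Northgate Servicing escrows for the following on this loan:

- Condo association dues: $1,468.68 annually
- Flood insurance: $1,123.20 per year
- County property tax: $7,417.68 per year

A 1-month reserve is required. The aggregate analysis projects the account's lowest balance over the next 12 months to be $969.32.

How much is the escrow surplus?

$135.19

Condo association dues: $1,468.68 per year
Flood insurance: $1,123.20 per year
County property tax: $7,417.68 per year
Combined annual = $1,468.68 + $1,123.20 + $7,417.68 = $10,009.56
Base monthly escrow = $10,009.56 / 12 = $834.13
Required reserve = 1 × $834.13 = $834.13
Excess over cushion: $969.32 − $834.13 = $135.19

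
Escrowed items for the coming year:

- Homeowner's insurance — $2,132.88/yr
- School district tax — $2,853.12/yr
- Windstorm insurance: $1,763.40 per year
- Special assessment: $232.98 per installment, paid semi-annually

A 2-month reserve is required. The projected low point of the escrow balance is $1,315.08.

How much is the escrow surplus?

Homeowner's insurance: $2,132.88 per year
School district tax: $2,853.12 per year
Windstorm insurance: $1,763.40 per year
Special assessment: $232.98 × 2 = $465.96 per year
Annual escrow total = $2,132.88 + $2,853.12 + $1,763.40 + $465.96 = $7,215.36
Monthly = $7,215.36 / 12 = $601.28
Required reserve = 2 × $601.28 = $1,202.56
Surplus = $1,315.08 − $1,202.56 = $112.52

$112.52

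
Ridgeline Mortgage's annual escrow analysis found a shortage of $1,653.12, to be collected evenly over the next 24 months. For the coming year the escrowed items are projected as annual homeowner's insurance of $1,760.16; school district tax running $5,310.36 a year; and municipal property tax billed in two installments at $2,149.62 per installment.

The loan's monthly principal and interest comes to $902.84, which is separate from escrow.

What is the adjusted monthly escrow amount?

Homeowner's insurance = $1,760.16 per year
School district tax = $5,310.36 per year
Municipal property tax = $2,149.62 × 2 = $4,299.24 per year
Total annual escrow = $1,760.16 + $5,310.36 + $4,299.24 = $11,369.76
Monthly escrow = $11,369.76 ÷ 12 = $947.48
Shortage spread = $1,653.12 ÷ 24 = $68.88/mo
Adjusted monthly = $947.48 + $68.88 = $1,016.36

$1,016.36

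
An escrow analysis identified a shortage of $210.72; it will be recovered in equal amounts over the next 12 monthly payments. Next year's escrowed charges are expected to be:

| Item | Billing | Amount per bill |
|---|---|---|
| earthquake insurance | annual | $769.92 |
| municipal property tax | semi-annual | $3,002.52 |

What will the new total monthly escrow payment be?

Earthquake insurance = $769.92
Municipal property tax = $3,002.52 × 2 = $6,005.04
Yearly total = $769.92 + $6,005.04 = $6,774.96
Monthly = $6,774.96 / 12 = $564.58
Monthly shortage recovery: $210.72 / 12 = $17.56
New monthly escrow = $564.58 + $17.56 = $582.14

$582.14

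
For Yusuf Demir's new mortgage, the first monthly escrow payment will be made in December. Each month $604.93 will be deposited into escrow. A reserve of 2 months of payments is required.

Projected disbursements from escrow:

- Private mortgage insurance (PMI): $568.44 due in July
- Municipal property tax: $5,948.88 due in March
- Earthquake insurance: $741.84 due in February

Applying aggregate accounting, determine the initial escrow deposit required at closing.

Cushion = 2 × $604.93 = $1,209.86
Trial balance (start $0, +$604.93 each month, − disbursements):
  Dec: +$604.93 → $604.93
  Jan: +$604.93 → $1,209.86
  Feb: +$604.93 − $741.84 → $1,072.95
  Mar: +$604.93 − $5,948.88 → -$4,271.00
  Apr: +$604.93 → -$3,666.07
  May: +$604.93 → -$3,061.14
  Jun: +$604.93 → -$2,456.21
  Jul: +$604.93 − $568.44 → -$2,419.72
  Aug: +$604.93 → -$1,814.79
  Sep: +$604.93 → -$1,209.86
  Oct: +$604.93 → -$604.93
  Nov: +$604.93 → $0.00
Lowest trial balance = -$4,271.00 (Mar)
Initial deposit = cushion − low point = $1,209.86 − (-$4,271.00) = $5,480.86

$5,480.86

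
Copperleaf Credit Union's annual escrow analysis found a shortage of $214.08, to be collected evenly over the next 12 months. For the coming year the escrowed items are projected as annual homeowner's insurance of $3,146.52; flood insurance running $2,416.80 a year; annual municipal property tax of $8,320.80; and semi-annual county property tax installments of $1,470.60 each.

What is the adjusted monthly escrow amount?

$1,419.95

Homeowner's insurance: $3,146.52/yr
Flood insurance: $2,416.80/yr
Municipal property tax: $8,320.80/yr
County property tax: $1,470.60 × 2 = $2,941.20/yr
Total annual escrow = $3,146.52 + $2,416.80 + $8,320.80 + $2,941.20 = $16,825.32
Base monthly escrow = $16,825.32 ÷ 12 = $1,402.11
Shortage per month = $214.08 ÷ 12 = $17.84
New monthly escrow = $1,402.11 + $17.84 = $1,419.95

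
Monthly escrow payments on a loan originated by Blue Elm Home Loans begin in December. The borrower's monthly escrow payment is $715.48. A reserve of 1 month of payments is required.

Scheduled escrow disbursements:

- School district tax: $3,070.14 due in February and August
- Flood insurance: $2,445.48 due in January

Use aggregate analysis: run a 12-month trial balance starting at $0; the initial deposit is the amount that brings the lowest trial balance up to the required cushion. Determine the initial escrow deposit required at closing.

$4,084.66

Cushion = 1 × $715.48 = $715.48
Trial balance (start $0, +$715.48 each month, − disbursements):
  Dec: +$715.48 → $715.48
  Jan: +$715.48 − $2,445.48 → -$1,014.52
  Feb: +$715.48 − $3,070.14 → -$3,369.18
  Mar: +$715.48 → -$2,653.70
  Apr: +$715.48 → -$1,938.22
  May: +$715.48 → -$1,222.74
  Jun: +$715.48 → -$507.26
  Jul: +$715.48 → $208.22
  Aug: +$715.48 − $3,070.14 → -$2,146.44
  Sep: +$715.48 → -$1,430.96
  Oct: +$715.48 → -$715.48
  Nov: +$715.48 → $0.00
Lowest trial balance = -$3,369.18 (Feb)
Initial deposit = cushion − low point = $715.48 − (-$3,369.18) = $4,084.66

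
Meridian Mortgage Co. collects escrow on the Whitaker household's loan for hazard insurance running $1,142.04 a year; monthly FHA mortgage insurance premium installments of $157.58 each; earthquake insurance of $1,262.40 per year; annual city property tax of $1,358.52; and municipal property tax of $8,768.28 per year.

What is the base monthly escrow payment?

$1,201.85

Hazard insurance: $1,142.04 per year
FHA mortgage insurance premium: $157.58 × 12 = $1,890.96 per year
Earthquake insurance: $1,262.40 per year
City property tax: $1,358.52 per year
Municipal property tax: $8,768.28 per year
Yearly total = $1,142.04 + $1,890.96 + $1,262.40 + $1,358.52 + $8,768.28 = $14,422.20
Monthly escrow = $14,422.20 ÷ 12 = $1,201.85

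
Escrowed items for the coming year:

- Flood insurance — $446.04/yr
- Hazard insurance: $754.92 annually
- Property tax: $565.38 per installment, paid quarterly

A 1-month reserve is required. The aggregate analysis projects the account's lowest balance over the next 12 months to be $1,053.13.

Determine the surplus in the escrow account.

Flood insurance: $446.04 annually
Hazard insurance: $754.92 annually
Property tax: $565.38 × 4 = $2,261.52 annually
Total annual escrow = $446.04 + $754.92 + $2,261.52 = $3,462.48
Monthly escrow = $3,462.48 ÷ 12 = $288.54
Required cushion = 1 × $288.54 = $288.54
Excess over cushion: $1,053.13 − $288.54 = $764.59

$764.59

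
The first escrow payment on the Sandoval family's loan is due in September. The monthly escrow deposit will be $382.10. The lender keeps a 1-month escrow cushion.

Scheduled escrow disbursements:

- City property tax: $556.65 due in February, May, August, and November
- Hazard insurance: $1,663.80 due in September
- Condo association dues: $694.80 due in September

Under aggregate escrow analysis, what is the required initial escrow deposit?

$2,358.60

Cushion = 1 × $382.10 = $382.10
Trial balance (start $0, +$382.10 each month, − disbursements):
  Sep: +$382.10 − $2,358.60 → -$1,976.50
  Oct: +$382.10 → -$1,594.40
  Nov: +$382.10 − $556.65 → -$1,768.95
  Dec: +$382.10 → -$1,386.85
  Jan: +$382.10 → -$1,004.75
  Feb: +$382.10 − $556.65 → -$1,179.30
  Mar: +$382.10 → -$797.20
  Apr: +$382.10 → -$415.10
  May: +$382.10 − $556.65 → -$589.65
  Jun: +$382.10 → -$207.55
  Jul: +$382.10 → $174.55
  Aug: +$382.10 − $556.65 → $0.00
Lowest trial balance = -$1,976.50 (Sep)
Initial deposit = cushion − low point = $382.10 − (-$1,976.50) = $2,358.60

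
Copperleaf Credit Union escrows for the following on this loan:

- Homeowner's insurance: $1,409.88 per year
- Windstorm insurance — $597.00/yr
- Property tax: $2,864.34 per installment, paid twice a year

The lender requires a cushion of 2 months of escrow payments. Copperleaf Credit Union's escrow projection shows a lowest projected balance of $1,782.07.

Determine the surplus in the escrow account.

$492.81

Homeowner's insurance — $1,409.88
Windstorm insurance — $597.00
Property tax — $2,864.34 × 2 = $5,728.68
Annual escrow total = $7,735.56
Monthly = $7,735.56 / 12 = $644.63
Required cushion = 2 × $644.63 = $1,289.26
Excess over cushion: $1,782.07 − $1,289.26 = $492.81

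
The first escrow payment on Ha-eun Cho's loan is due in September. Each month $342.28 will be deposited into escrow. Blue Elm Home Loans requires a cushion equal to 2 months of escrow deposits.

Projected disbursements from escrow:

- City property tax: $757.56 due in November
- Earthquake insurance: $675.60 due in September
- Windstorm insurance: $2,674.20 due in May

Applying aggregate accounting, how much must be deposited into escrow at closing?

$1,711.40

Cushion = 2 × $342.28 = $684.56
Trial balance (start $0, +$342.28 each month, − disbursements):
  Sep: +$342.28 − $675.60 → -$333.32
  Oct: +$342.28 → $8.96
  Nov: +$342.28 − $757.56 → -$406.32
  Dec: +$342.28 → -$64.04
  Jan: +$342.28 → $278.24
  Feb: +$342.28 → $620.52
  Mar: +$342.28 → $962.80
  Apr: +$342.28 → $1,305.08
  May: +$342.28 − $2,674.20 → -$1,026.84
  Jun: +$342.28 → -$684.56
  Jul: +$342.28 → -$342.28
  Aug: +$342.28 → $0.00
Lowest trial balance = -$1,026.84 (May)
Initial deposit = cushion − low point = $684.56 − (-$1,026.84) = $1,711.40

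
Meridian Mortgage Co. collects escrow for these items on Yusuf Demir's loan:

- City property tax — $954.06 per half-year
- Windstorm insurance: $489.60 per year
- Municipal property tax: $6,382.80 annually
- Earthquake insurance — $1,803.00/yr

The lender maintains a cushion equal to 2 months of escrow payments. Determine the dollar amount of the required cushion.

City property tax = $954.06 × 2 = $1,908.12
Windstorm insurance = $489.60
Municipal property tax = $6,382.80
Earthquake insurance = $1,803.00
Total per year = $1,908.12 + $489.60 + $6,382.80 + $1,803.00 = $10,583.52
Monthly escrow = $10,583.52 ÷ 12 = $881.96
Required cushion = 2 × $881.96 = $1,763.92

$1,763.92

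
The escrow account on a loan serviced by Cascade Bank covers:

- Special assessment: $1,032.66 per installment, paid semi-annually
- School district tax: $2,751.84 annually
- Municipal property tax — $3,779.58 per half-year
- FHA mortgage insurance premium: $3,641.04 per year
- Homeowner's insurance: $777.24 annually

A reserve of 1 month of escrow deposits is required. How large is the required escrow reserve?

$1,399.55

Special assessment — $1,032.66 × 2 = $2,065.32
School district tax — $2,751.84
Municipal property tax — $3,779.58 × 2 = $7,559.16
FHA mortgage insurance premium — $3,641.04
Homeowner's insurance — $777.24
Total annual escrow = $16,794.60
Monthly = $16,794.60 / 12 = $1,399.55
Required cushion = 1 × $1,399.55 = $1,399.55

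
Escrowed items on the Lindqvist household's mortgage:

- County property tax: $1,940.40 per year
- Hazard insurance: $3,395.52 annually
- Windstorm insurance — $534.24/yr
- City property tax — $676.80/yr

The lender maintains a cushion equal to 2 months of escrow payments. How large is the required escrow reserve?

$1,091.16

County property tax = $1,940.40 per year
Hazard insurance = $3,395.52 per year
Windstorm insurance = $534.24 per year
City property tax = $676.80 per year
Yearly total = $6,546.96
Base monthly escrow = $6,546.96 ÷ 12 = $545.58
Required cushion = 2 × $545.58 = $1,091.16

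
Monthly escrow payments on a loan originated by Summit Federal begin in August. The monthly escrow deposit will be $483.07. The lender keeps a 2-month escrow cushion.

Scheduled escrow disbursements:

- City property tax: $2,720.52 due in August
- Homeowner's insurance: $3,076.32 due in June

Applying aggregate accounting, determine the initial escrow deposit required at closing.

$3,203.59

Cushion = 2 × $483.07 = $966.14
Trial balance (start $0, +$483.07 each month, − disbursements):
  Aug: +$483.07 − $2,720.52 → -$2,237.45
  Sep: +$483.07 → -$1,754.38
  Oct: +$483.07 → -$1,271.31
  Nov: +$483.07 → -$788.24
  Dec: +$483.07 → -$305.17
  Jan: +$483.07 → $177.90
  Feb: +$483.07 → $660.97
  Mar: +$483.07 → $1,144.04
  Apr: +$483.07 → $1,627.11
  May: +$483.07 → $2,110.18
  Jun: +$483.07 − $3,076.32 → -$483.07
  Jul: +$483.07 → $0.00
Lowest trial balance = -$2,237.45 (Aug)
Initial deposit = cushion − low point = $966.14 − (-$2,237.45) = $3,203.59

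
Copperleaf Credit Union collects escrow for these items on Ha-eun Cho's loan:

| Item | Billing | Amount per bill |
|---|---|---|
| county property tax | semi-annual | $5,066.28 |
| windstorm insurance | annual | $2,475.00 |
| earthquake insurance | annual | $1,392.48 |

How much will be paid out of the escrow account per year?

$14,000.04

County property tax: $5,066.28 × 2 = $10,132.56
Windstorm insurance: $2,475.00
Earthquake insurance: $1,392.48
Combined annual = $10,132.56 + $2,475.00 + $1,392.48 = $14,000.04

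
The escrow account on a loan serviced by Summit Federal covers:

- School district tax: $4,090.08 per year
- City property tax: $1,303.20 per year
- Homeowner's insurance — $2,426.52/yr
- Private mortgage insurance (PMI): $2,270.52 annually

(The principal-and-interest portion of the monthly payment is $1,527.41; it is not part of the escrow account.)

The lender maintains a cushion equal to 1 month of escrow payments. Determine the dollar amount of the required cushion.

$840.86

School district tax: $4,090.08/yr
City property tax: $1,303.20/yr
Homeowner's insurance: $2,426.52/yr
Private mortgage insurance (PMI): $2,270.52/yr
Yearly total = $10,090.32
Per month = $10,090.32 / 12 = $840.86
Reserve = 1 × $840.86 = $840.86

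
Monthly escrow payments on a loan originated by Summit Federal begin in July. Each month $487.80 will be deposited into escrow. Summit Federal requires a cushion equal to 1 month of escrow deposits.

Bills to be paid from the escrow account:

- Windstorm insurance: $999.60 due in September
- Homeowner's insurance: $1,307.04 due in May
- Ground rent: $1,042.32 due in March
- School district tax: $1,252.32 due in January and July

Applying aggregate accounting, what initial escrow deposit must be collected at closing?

$1,276.32

Cushion = 1 × $487.80 = $487.80
Trial balance (start $0, +$487.80 each month, − disbursements):
  Jul: +$487.80 − $1,252.32 → -$764.52
  Aug: +$487.80 → -$276.72
  Sep: +$487.80 − $999.60 → -$788.52
  Oct: +$487.80 → -$300.72
  Nov: +$487.80 → $187.08
  Dec: +$487.80 → $674.88
  Jan: +$487.80 − $1,252.32 → -$89.64
  Feb: +$487.80 → $398.16
  Mar: +$487.80 − $1,042.32 → -$156.36
  Apr: +$487.80 → $331.44
  May: +$487.80 − $1,307.04 → -$487.80
  Jun: +$487.80 → $0.00
Lowest trial balance = -$788.52 (Sep)
Initial deposit = cushion − low point = $487.80 − (-$788.52) = $1,276.32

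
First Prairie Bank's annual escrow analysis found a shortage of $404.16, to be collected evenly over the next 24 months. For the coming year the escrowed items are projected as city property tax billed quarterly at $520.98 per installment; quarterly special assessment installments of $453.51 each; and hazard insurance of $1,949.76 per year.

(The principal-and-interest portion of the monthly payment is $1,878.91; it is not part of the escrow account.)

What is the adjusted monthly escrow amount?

$504.15

City property tax = $520.98 × 4 = $2,083.92 annually
Special assessment = $453.51 × 4 = $1,814.04 annually
Hazard insurance = $1,949.76 annually
Total per year = $2,083.92 + $1,814.04 + $1,949.76 = $5,847.72
Per month = $5,847.72 / 12 = $487.31
Shortage per month = $404.16 ÷ 24 = $16.84
Adjusted monthly = $487.31 + $16.84 = $504.15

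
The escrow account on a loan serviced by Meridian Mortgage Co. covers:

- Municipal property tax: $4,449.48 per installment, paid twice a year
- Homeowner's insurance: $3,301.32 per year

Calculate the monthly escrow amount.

$1,016.69

Municipal property tax = $4,449.48 × 2 = $8,898.96 per year
Homeowner's insurance = $3,301.32 per year
Yearly total = $8,898.96 + $3,301.32 = $12,200.28
Monthly = $12,200.28 / 12 = $1,016.69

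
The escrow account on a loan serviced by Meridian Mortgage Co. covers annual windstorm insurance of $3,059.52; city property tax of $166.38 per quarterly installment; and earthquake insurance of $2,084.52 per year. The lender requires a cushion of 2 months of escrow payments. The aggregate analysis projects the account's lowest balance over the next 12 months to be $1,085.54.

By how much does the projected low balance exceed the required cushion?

Windstorm insurance = $3,059.52 annually
City property tax = $166.38 × 4 = $665.52 annually
Earthquake insurance = $2,084.52 annually
Yearly total = $3,059.52 + $665.52 + $2,084.52 = $5,809.56
Per month = $5,809.56 / 12 = $484.13
Required cushion = 2 × $484.13 = $968.26
Excess over cushion: $1,085.54 − $968.26 = $117.28

$117.28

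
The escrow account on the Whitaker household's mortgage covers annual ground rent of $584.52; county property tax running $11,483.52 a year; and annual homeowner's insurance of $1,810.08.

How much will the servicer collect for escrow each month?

$1,156.51

Ground rent = $584.52
County property tax = $11,483.52
Homeowner's insurance = $1,810.08
Yearly total = $13,878.12
Per month = $13,878.12 / 12 = $1,156.51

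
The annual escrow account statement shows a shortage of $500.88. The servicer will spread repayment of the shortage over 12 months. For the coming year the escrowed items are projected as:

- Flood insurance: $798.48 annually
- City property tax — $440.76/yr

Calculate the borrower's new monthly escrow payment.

Flood insurance = $798.48 per year
City property tax = $440.76 per year
Yearly total = $1,239.24
Base monthly escrow = $1,239.24 ÷ 12 = $103.27
Shortage per month = $500.88 / 12 = $41.74
Adjusted monthly = $103.27 + $41.74 = $145.01

$145.01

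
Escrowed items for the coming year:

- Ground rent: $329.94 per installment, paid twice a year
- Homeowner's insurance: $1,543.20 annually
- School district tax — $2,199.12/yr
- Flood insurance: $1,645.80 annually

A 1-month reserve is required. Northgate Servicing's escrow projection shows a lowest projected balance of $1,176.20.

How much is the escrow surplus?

$672.20

Ground rent = $329.94 × 2 = $659.88/yr
Homeowner's insurance = $1,543.20/yr
School district tax = $2,199.12/yr
Flood insurance = $1,645.80/yr
Yearly total = $6,048.00
Base monthly escrow = $6,048.00 / 12 = $504.00
Required cushion = 1 × $504.00 = $504.00
Surplus = $1,176.20 − $504.00 = $672.20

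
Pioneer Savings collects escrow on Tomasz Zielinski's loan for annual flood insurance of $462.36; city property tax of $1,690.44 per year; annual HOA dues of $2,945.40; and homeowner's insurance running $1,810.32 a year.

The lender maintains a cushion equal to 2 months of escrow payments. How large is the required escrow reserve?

$1,151.42

Flood insurance = $462.36 annually
City property tax = $1,690.44 annually
HOA dues = $2,945.40 annually
Homeowner's insurance = $1,810.32 annually
Total annual escrow = $462.36 + $1,690.44 + $2,945.40 + $1,810.32 = $6,908.52
Base monthly escrow = $6,908.52 ÷ 12 = $575.71
Required cushion = 2 × $575.71 = $1,151.42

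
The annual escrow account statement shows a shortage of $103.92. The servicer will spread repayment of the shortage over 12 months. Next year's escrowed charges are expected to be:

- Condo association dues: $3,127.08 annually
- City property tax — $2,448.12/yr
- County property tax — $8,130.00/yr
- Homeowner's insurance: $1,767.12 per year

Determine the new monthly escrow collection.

Condo association dues = $3,127.08 per year
City property tax = $2,448.12 per year
County property tax = $8,130.00 per year
Homeowner's insurance = $1,767.12 per year
Total per year = $15,472.32
Monthly = $15,472.32 / 12 = $1,289.36
Shortage per month = $103.92 ÷ 12 = $8.66
New monthly escrow = $1,289.36 + $8.66 = $1,298.02

$1,298.02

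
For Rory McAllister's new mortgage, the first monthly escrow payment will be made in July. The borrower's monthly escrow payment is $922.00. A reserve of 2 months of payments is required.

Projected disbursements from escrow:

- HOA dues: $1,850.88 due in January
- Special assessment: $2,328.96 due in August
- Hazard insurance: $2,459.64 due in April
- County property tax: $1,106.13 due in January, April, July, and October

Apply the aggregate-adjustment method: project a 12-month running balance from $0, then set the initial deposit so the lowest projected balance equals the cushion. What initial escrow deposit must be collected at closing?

Cushion = 2 × $922.00 = $1,844.00
Trial balance (start $0, +$922.00 each month, − disbursements):
  Jul: +$922.00 − $1,106.13 → -$184.13
  Aug: +$922.00 − $2,328.96 → -$1,591.09
  Sep: +$922.00 → -$669.09
  Oct: +$922.00 − $1,106.13 → -$853.22
  Nov: +$922.00 → $68.78
  Dec: +$922.00 → $990.78
  Jan: +$922.00 − $2,957.01 → -$1,044.23
  Feb: +$922.00 → -$122.23
  Mar: +$922.00 → $799.77
  Apr: +$922.00 − $3,565.77 → -$1,844.00
  May: +$922.00 → -$922.00
  Jun: +$922.00 → $0.00
Lowest trial balance = -$1,844.00 (Apr)
Initial deposit = cushion − low point = $1,844.00 − (-$1,844.00) = $3,688.00

$3,688.00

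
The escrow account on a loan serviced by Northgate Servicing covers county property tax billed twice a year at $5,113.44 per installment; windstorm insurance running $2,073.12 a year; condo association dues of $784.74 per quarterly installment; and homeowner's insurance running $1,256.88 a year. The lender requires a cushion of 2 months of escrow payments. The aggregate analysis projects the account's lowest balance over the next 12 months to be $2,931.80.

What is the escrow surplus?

County property tax — $5,113.44 × 2 = $10,226.88 annually
Windstorm insurance — $2,073.12 annually
Condo association dues — $784.74 × 4 = $3,138.96 annually
Homeowner's insurance — $1,256.88 annually
Total annual escrow = $16,695.84
Base monthly escrow = $16,695.84 / 12 = $1,391.32
Required cushion = 2 × $1,391.32 = $2,782.64
Surplus = $2,931.80 − $2,782.64 = $149.16

$149.16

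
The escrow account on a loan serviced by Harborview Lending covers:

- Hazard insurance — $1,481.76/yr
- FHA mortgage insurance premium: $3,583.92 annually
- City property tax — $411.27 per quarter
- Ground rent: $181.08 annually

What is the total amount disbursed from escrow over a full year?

Hazard insurance: $1,481.76 per year
FHA mortgage insurance premium: $3,583.92 per year
City property tax: $411.27 × 4 = $1,645.08 per year
Ground rent: $181.08 per year
Total annual escrow = $1,481.76 + $3,583.92 + $1,645.08 + $181.08 = $6,891.84

$6,891.84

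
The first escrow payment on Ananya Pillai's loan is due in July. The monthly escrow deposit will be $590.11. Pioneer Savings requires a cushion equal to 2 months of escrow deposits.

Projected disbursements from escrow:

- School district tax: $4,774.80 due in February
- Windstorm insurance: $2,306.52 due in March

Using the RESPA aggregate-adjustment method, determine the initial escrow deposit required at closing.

Cushion = 2 × $590.11 = $1,180.22
Trial balance (start $0, +$590.11 each month, − disbursements):
  Jul: +$590.11 → $590.11
  Aug: +$590.11 → $1,180.22
  Sep: +$590.11 → $1,770.33
  Oct: +$590.11 → $2,360.44
  Nov: +$590.11 → $2,950.55
  Dec: +$590.11 → $3,540.66
  Jan: +$590.11 → $4,130.77
  Feb: +$590.11 − $4,774.80 → -$53.92
  Mar: +$590.11 − $2,306.52 → -$1,770.33
  Apr: +$590.11 → -$1,180.22
  May: +$590.11 → -$590.11
  Jun: +$590.11 → $0.00
Lowest trial balance = -$1,770.33 (Mar)
Initial deposit = cushion − low point = $1,180.22 − (-$1,770.33) = $2,950.55

$2,950.55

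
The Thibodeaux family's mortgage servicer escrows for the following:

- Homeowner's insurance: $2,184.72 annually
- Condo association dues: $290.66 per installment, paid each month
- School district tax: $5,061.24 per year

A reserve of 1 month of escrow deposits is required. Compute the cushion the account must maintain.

Homeowner's insurance: $2,184.72
Condo association dues: $290.66 × 12 = $3,487.92
School district tax: $5,061.24
Yearly total = $2,184.72 + $3,487.92 + $5,061.24 = $10,733.88
Base monthly escrow = $10,733.88 / 12 = $894.49
Cushion = 1 × $894.49 = $894.49

$894.49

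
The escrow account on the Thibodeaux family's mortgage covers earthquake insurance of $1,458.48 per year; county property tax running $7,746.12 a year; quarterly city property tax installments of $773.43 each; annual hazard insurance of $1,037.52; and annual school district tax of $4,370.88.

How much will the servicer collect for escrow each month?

$1,475.56

Earthquake insurance = $1,458.48 per year
County property tax = $7,746.12 per year
City property tax = $773.43 × 4 = $3,093.72 per year
Hazard insurance = $1,037.52 per year
School district tax = $4,370.88 per year
Total per year = $1,458.48 + $7,746.12 + $3,093.72 + $1,037.52 + $4,370.88 = $17,706.72
Monthly escrow = $17,706.72 ÷ 12 = $1,475.56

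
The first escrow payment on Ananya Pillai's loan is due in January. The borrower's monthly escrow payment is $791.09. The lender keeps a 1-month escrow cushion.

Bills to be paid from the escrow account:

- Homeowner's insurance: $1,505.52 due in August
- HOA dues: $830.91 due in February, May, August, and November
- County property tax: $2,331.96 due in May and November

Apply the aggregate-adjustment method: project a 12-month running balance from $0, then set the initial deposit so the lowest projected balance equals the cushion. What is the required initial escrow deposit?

$1,582.18

Cushion = 1 × $791.09 = $791.09
Trial balance (start $0, +$791.09 each month, − disbursements):
  Jan: +$791.09 → $791.09
  Feb: +$791.09 − $830.91 → $751.27
  Mar: +$791.09 → $1,542.36
  Apr: +$791.09 → $2,333.45
  May: +$791.09 − $3,162.87 → -$38.33
  Jun: +$791.09 → $752.76
  Jul: +$791.09 → $1,543.85
  Aug: +$791.09 − $2,336.43 → -$1.49
  Sep: +$791.09 → $789.60
  Oct: +$791.09 → $1,580.69
  Nov: +$791.09 − $3,162.87 → -$791.09
  Dec: +$791.09 → $0.00
Lowest trial balance = -$791.09 (Nov)
Initial deposit = cushion − low point = $791.09 − (-$791.09) = $1,582.18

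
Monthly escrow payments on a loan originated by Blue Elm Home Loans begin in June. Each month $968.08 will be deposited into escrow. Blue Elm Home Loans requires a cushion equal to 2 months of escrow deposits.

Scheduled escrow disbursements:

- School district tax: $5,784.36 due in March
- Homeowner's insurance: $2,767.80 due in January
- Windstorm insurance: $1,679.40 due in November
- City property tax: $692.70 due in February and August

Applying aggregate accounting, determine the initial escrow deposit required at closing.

Cushion = 2 × $968.08 = $1,936.16
Trial balance (start $0, +$968.08 each month, − disbursements):
  Jun: +$968.08 → $968.08
  Jul: +$968.08 → $1,936.16
  Aug: +$968.08 − $692.70 → $2,211.54
  Sep: +$968.08 → $3,179.62
  Oct: +$968.08 → $4,147.70
  Nov: +$968.08 − $1,679.40 → $3,436.38
  Dec: +$968.08 → $4,404.46
  Jan: +$968.08 − $2,767.80 → $2,604.74
  Feb: +$968.08 − $692.70 → $2,880.12
  Mar: +$968.08 − $5,784.36 → -$1,936.16
  Apr: +$968.08 → -$968.08
  May: +$968.08 → $0.00
Lowest trial balance = -$1,936.16 (Mar)
Initial deposit = cushion − low point = $1,936.16 − (-$1,936.16) = $3,872.32

$3,872.32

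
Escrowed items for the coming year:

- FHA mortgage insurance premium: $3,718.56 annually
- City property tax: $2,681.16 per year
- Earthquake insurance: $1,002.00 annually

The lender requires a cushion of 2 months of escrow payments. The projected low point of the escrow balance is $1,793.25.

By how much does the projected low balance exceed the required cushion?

$559.63

FHA mortgage insurance premium: $3,718.56/yr
City property tax: $2,681.16/yr
Earthquake insurance: $1,002.00/yr
Total annual escrow = $3,718.56 + $2,681.16 + $1,002.00 = $7,401.72
Base monthly escrow = $7,401.72 / 12 = $616.81
Required reserve = 2 × $616.81 = $1,233.62
Excess over cushion: $1,793.25 − $1,233.62 = $559.63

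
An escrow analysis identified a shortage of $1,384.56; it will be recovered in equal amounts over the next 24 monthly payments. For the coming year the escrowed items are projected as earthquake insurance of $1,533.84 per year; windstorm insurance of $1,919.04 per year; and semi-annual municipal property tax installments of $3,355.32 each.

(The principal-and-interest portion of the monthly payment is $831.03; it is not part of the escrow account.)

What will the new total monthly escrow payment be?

$904.65

Earthquake insurance = $1,533.84/yr
Windstorm insurance = $1,919.04/yr
Municipal property tax = $3,355.32 × 2 = $6,710.64/yr
Total annual escrow = $1,533.84 + $1,919.04 + $6,710.64 = $10,163.52
Monthly = $10,163.52 / 12 = $846.96
Monthly shortage recovery: $1,384.56 ÷ 24 = $57.69
Adjusted monthly = $846.96 + $57.69 = $904.65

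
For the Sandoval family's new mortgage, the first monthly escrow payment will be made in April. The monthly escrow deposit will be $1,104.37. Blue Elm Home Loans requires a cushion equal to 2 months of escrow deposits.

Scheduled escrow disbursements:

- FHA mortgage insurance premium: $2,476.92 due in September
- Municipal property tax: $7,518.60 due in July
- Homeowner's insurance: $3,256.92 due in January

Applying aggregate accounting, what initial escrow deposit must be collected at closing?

$5,578.04

Cushion = 2 × $1,104.37 = $2,208.74
Trial balance (start $0, +$1,104.37 each month, − disbursements):
  Apr: +$1,104.37 → $1,104.37
  May: +$1,104.37 → $2,208.74
  Jun: +$1,104.37 → $3,313.11
  Jul: +$1,104.37 − $7,518.60 → -$3,101.12
  Aug: +$1,104.37 → -$1,996.75
  Sep: +$1,104.37 − $2,476.92 → -$3,369.30
  Oct: +$1,104.37 → -$2,264.93
  Nov: +$1,104.37 → -$1,160.56
  Dec: +$1,104.37 → -$56.19
  Jan: +$1,104.37 − $3,256.92 → -$2,208.74
  Feb: +$1,104.37 → -$1,104.37
  Mar: +$1,104.37 → $0.00
Lowest trial balance = -$3,369.30 (Sep)
Initial deposit = cushion − low point = $2,208.74 − (-$3,369.30) = $5,578.04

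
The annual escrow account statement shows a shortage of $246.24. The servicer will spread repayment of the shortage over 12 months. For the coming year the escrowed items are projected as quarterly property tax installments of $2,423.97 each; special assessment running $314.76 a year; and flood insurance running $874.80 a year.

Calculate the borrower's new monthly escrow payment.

Property tax: $2,423.97 × 4 = $9,695.88
Special assessment: $314.76
Flood insurance: $874.80
Annual escrow total = $9,695.88 + $314.76 + $874.80 = $10,885.44
Base monthly escrow = $10,885.44 / 12 = $907.12
Shortage spread = $246.24 ÷ 12 = $20.52/mo
New monthly escrow = $907.12 + $20.52 = $927.64

$927.64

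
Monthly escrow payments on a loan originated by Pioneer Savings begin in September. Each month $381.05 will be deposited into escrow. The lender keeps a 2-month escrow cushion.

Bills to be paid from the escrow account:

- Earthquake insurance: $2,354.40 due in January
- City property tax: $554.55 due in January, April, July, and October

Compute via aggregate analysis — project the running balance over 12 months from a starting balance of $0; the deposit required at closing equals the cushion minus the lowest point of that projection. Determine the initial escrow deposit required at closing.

Cushion = 2 × $381.05 = $762.10
Trial balance (start $0, +$381.05 each month, − disbursements):
  Sep: +$381.05 → $381.05
  Oct: +$381.05 − $554.55 → $207.55
  Nov: +$381.05 → $588.60
  Dec: +$381.05 → $969.65
  Jan: +$381.05 − $2,908.95 → -$1,558.25
  Feb: +$381.05 → -$1,177.20
  Mar: +$381.05 → -$796.15
  Apr: +$381.05 − $554.55 → -$969.65
  May: +$381.05 → -$588.60
  Jun: +$381.05 → -$207.55
  Jul: +$381.05 − $554.55 → -$381.05
  Aug: +$381.05 → $0.00
Lowest trial balance = -$1,558.25 (Jan)
Initial deposit = cushion − low point = $762.10 − (-$1,558.25) = $2,320.35

$2,320.35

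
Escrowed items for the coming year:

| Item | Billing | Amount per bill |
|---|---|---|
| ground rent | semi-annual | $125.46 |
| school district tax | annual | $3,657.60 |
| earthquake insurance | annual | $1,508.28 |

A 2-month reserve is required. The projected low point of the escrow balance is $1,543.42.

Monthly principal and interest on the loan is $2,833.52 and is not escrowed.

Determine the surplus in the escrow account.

Ground rent — $125.46 × 2 = $250.92
School district tax — $3,657.60
Earthquake insurance — $1,508.28
Yearly total = $5,416.80
Monthly = $5,416.80 / 12 = $451.40
Cushion = 2 × $451.40 = $902.80
Surplus = $1,543.42 − $902.80 = $640.62

$640.62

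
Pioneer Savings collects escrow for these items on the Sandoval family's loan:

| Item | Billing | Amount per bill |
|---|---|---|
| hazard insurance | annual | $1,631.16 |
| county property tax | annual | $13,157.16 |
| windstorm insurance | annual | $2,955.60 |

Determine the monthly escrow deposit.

Hazard insurance: $1,631.16 per year
County property tax: $13,157.16 per year
Windstorm insurance: $2,955.60 per year
Total annual escrow = $17,743.92
Monthly escrow = $17,743.92 ÷ 12 = $1,478.66

$1,478.66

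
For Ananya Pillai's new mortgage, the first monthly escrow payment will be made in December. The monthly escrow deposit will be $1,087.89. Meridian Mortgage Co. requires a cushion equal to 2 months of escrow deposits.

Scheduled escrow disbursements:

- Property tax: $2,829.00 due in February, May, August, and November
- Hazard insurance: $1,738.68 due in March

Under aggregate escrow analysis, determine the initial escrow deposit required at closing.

Cushion = 2 × $1,087.89 = $2,175.78
Trial balance (start $0, +$1,087.89 each month, − disbursements):
  Dec: +$1,087.89 → $1,087.89
  Jan: +$1,087.89 → $2,175.78
  Feb: +$1,087.89 − $2,829.00 → $434.67
  Mar: +$1,087.89 − $1,738.68 → -$216.12
  Apr: +$1,087.89 → $871.77
  May: +$1,087.89 − $2,829.00 → -$869.34
  Jun: +$1,087.89 → $218.55
  Jul: +$1,087.89 → $1,306.44
  Aug: +$1,087.89 − $2,829.00 → -$434.67
  Sep: +$1,087.89 → $653.22
  Oct: +$1,087.89 → $1,741.11
  Nov: +$1,087.89 − $2,829.00 → $0.00
Lowest trial balance = -$869.34 (May)
Initial deposit = cushion − low point = $2,175.78 − (-$869.34) = $3,045.12

$3,045.12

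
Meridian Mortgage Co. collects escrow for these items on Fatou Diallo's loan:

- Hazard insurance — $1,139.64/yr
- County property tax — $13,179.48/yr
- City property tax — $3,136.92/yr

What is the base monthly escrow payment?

$1,454.67

Hazard insurance — $1,139.64 per year
County property tax — $13,179.48 per year
City property tax — $3,136.92 per year
Total annual escrow = $1,139.64 + $13,179.48 + $3,136.92 = $17,456.04
Per month = $17,456.04 ÷ 12 = $1,454.67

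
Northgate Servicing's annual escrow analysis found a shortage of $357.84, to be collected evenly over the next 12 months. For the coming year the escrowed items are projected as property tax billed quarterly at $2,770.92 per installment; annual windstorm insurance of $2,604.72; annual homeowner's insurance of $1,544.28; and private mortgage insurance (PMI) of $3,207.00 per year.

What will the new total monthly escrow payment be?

$1,566.46

Property tax — $2,770.92 × 4 = $11,083.68 per year
Windstorm insurance — $2,604.72 per year
Homeowner's insurance — $1,544.28 per year
Private mortgage insurance (PMI) — $3,207.00 per year
Total annual escrow = $18,439.68
Monthly = $18,439.68 / 12 = $1,536.64
Shortage spread = $357.84 ÷ 12 = $29.82/mo
New monthly escrow = $1,536.64 + $29.82 = $1,566.46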